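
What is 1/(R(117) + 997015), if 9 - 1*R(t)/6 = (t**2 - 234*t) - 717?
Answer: 1/1083505 ≈ 9.2293e-7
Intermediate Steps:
R(t) = 4356 - 6*t**2 + 1404*t (R(t) = 54 - 6*((t**2 - 234*t) - 717) = 54 - 6*(-717 + t**2 - 234*t) = 54 + (4302 - 6*t**2 + 1404*t) = 4356 - 6*t**2 + 1404*t)
1/(R(117) + 997015) = 1/((4356 - 6*117**2 + 1404*117) + 997015) = 1/((4356 - 6*13689 + 164268) + 997015) = 1/((4356 - 82134 + 164268) + 997015) = 1/(86490 + 997015) = 1/1083505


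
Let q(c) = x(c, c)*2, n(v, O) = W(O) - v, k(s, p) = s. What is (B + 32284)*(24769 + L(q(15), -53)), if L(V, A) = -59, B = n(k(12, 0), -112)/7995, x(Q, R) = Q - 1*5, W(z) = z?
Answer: 1275581873552/1599 ≈ 7.9774e+8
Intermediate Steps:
x(Q, R) = -5 + Q (x(Q, R) = Q - 5 = -5 + Q)
n(v, O) = O - v
q(c) = -10 + 2*c (q(c) = (-5 + c)*2 = -10 + 2*c)
B = -124/7995 (B = (-112 - 1*12)/7995 = (-112 - 12)*(1/7995) = -124*1/7995 = -124/7995 ≈ -0.015510)
(B + 32284)*(24769 + L(q(15), -53)) = (-124/7995 + 32284)*(24769 - 59) = (258110456/7995)*24710 = 1275581873552/1599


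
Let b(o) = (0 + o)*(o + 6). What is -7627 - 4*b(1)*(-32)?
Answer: -6731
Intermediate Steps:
b(o) = o*(6 + o)
-7627 - 4*b(1)*(-32) = -7627 - 4*(1*(6 + 1))*(-32) = -7627 - 4*(1*7)*(-32) = -7627 - 4*7*(-32) = -7627 - 28*(-32) = -7627 - 1*(-896) = -7627 + 896 = -6731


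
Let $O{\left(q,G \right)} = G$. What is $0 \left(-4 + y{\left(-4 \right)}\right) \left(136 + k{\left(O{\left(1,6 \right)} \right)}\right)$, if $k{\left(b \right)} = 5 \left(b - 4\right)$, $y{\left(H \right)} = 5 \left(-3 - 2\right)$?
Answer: $0$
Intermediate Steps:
$y{\left(H \right)} = -25$ ($y{\left(H \right)} = 5 \left(-5\right) = -25$)
$k{\left(b \right)} = -20 + 5 b$ ($k{\left(b \right)} = 5 \left(-4 + b\right) = -20 + 5 b$)
$0 \left(-4 + y{\left(-4 \right)}\right) \left(136 + k{\left(O{\left(1,6 \right)} \right)}\right) = 0 \left(-4 - 25\right) \left(136 + \left(-20 + 5 \cdot 6\right)\right) = 0 \left(-29\right) \left(136 + \left(-20 + 30\right)\right) = 0 \left(136 + 10\right) = 0 \cdot 146 = 0$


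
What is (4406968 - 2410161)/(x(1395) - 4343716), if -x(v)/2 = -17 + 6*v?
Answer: -1996807/4360422 ≈ -0.45794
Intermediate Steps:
x(v) = 34 - 12*v (x(v) = -2*(-17 + 6*v) = 34 - 12*v)
(4406968 - 2410161)/(x(1395) - 4343716) = (4406968 - 2410161)/((34 - 12*1395) - 4343716) = 1996807/((34 - 16740) - 4343716) = 1996807/(-16706 - 4343716) = 1996807/(-4360422) = 1996807*(-1/4360422) = -1996807/4360422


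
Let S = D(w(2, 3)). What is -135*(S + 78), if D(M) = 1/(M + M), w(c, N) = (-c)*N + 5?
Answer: -20925/2 ≈ -10463.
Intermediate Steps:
w(c, N) = 5 - N*c (w(c, N) = -N*c + 5 = 5 - N*c)
D(M) = 1/(2*M)
S = -½ (S = 1/(2*(5 - 1*3*2)) = 1/(2*(5 - 6)) = (½)/(-1) = (½)*(-1) = -½ ≈ -0.50000)
-135*(S + 78) = -135*(-½ + 78) = -135*155/2 = -20925/2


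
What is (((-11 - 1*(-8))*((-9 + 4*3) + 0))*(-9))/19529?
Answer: 81/19529 ≈ 0.0041477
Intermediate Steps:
(((-11 - 1*(-8))*((-9 + 4*3) + 0))*(-9))/19529 = (((-11 + 8)*((-9 + 12) + 0))*(-9))*(1/19529) = (-3*(3 + 0)*(-9))*(1/19529) = (-3*3*(-9))*(1/19529) = -9*(-9)*(1/19529) = 81*(1/19529) = 81/19529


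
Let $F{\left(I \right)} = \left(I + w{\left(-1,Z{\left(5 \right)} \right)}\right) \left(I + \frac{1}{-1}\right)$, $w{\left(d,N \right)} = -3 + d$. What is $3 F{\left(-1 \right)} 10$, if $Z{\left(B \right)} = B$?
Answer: $300$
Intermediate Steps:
$F{\left(I \right)} = \left(-1 + I\right) \left(-4 + I\right)$ ($F{\left(I \right)} = \left(I - 4\right) \left(I + \frac{1}{-1}\right) = \left(I - 4\right) \left(I - 1\right) = \left(-4 + I\right) \left(-1 + I\right) = \left(-1 + I\right) \left(-4 + I\right)$)
$3 F{\left(-1 \right)} 10 = 3 \left(4 + \left(-1\right)^{2} - -5\right) 10 = 3 \left(4 + 1 + 5\right) 10 = 3 \cdot 10 \cdot 10 = 30 \cdot 10 = 300$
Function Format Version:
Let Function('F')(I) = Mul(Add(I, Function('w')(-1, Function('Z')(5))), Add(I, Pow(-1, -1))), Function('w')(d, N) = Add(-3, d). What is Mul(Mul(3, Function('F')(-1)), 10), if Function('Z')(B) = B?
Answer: 300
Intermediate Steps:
Function('F')(I) = Mul(Add(-1, I), Add(-4, I)) (Function('F')(I) = Mul(Add(I, Add(-3, -1)), Add(I, Pow(-1, -1))) = Mul(Add(I, -4), Add(I, -1)) = Mul(Add(-4, I), Add(-1, I)) = Mul(Add(-1, I), Add(-4, I)))
Mul(Mul(3, Function('F')(-1)), 10) = Mul(Mul(3, Add(4, Pow(-1, 2), Mul(-5, -1))), 10) = Mul(Mul(3, Add(4, 1, 5)), 10) = Mul(Mul(3, 10), 10) = Mul(30, 10) = 300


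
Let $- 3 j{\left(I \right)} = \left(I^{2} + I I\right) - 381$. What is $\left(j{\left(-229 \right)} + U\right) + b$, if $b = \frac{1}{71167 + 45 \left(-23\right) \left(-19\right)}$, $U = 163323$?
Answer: $\frac{35012829379}{272496} \approx 1.2849 \cdot 10^{5}$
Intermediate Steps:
$j{\left(I \right)} = 127 - \frac{2 I^{2}}{3}$ ($j{\left(I \right)} = - \frac{\left(I^{2} + I I\right) - 381}{3} = - \frac{\left(I^{2} + I^{2}\right) - 381}{3} = - \frac{2 I^{2} - 381}{3} = - \frac{-381 + 2 I^{2}}{3} = 127 - \frac{2 I^{2}}{3}$)
$b = \frac{1}{90832}$ ($b = \frac{1}{71167 - -19665} = \frac{1}{71167 + 19665} = \frac{1}{90832} \approx 1.1009 \cdot 10^{-5}$)
$\left(j{\left(-229 \right)} + U\right) + b = \left(\left(127 - \frac{2 \left(-229\right)^{2}}{3}\right) + 163323\right) + \frac{1}{90832} = \left(\left(127 - \frac{104882}{3}\right) + 163323\right) + \frac{1}{90832} = \left(- \frac{104501}{3} + 163323\right) + \frac{1}{90832} = \frac{385468}{3} + \frac{1}{90832} = \frac{35012829379}{272496}$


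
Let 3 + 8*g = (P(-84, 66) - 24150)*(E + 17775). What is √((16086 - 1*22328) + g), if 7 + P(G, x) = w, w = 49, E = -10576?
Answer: I*√347206862/4 ≈ 4658.4*I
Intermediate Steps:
P(G, x) = 42 (P(G, x) = -7 + 49 = 42)
g = -173553495/8 (g = -3/8 + ((42 - 24150)*(-10576 + 17775))/8 = -3/8 + (-24108*7199)/8 = -3/8 + (⅛)*(-173553492) = -3/8 - 43388373/2 = -173553495/8 ≈ -2.1694e+7)
√((16086 - 1*22328) + g) = √((16086 - 1*22328) - 173553495/8) = √((16086 - 22328) - 173553495/8) = √(-6242 - 173553495/8) = √(-173603431/8) = I*√347206862/4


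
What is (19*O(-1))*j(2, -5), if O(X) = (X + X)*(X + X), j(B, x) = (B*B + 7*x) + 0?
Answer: -2356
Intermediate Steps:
j(B, x) = B² + 7*x (j(B, x) = (B² + 7*x) + 0 = B² + 7*x)
O(X) = 4*X² (O(X) = (2*X)*(2*X) = 4*X²)
(19*O(-1))*j(2, -5) = (19*(4*(-1)²))*(2² + 7*(-5)) = (19*(4*1))*(4 - 35) = (19*4)*(-31) = 76*(-31) = -2356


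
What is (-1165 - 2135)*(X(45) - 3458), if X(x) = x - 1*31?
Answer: 11365200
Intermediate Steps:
X(x) = -31 + x (X(x) = x - 31 = -31 + x)
(-1165 - 2135)*(X(45) - 3458) = (-1165 - 2135)*((-31 + 45) - 3458) = -3300*(14 - 3458) = -3300*(-3444) = 11365200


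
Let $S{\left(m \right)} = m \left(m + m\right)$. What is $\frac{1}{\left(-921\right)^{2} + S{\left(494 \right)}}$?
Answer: $\frac{1}{1336313} \approx 7.4833 \cdot 10^{-7}$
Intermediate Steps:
$S{\left(m \right)} = 2 m^{2}$ ($S{\left(m \right)} = m 2 m = 2 m^{2}$)
$\frac{1}{\left(-921\right)^{2} + S{\left(494 \right)}} = \frac{1}{\left(-921\right)^{2} + 2 \cdot 494^{2}} = \frac{1}{848241 + 2 \cdot 244036} = \frac{1}{848241 + 488072} = \frac{1}{1336313}$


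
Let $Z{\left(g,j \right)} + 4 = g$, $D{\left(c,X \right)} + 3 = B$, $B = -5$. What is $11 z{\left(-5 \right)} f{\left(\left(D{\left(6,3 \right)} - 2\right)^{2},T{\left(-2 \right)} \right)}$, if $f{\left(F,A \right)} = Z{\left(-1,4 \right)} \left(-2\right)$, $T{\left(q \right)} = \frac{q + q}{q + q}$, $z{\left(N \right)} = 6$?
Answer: $660$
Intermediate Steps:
$T{\left(q \right)} = 1$ ($T{\left(q \right)} = \frac{2 q}{2 q} = 2 q \frac{1}{2 q} = 1$)
$D{\left(c,X \right)} = -8$ ($D{\left(c,X \right)} = -3 - 5 = -8$)
$Z{\left(g,j \right)} = -4 + g$
$f{\left(F,A \right)} = 10$ ($f{\left(F,A \right)} = \left(-4 - 1\right) \left(-2\right) = \left(-5\right) \left(-2\right) = 10$)
$11 z{\left(-5 \right)} f{\left(\left(D{\left(6,3 \right)} - 2\right)^{2},T{\left(-2 \right)} \right)} = 11 \cdot 6 \cdot 10 = 66 \cdot 10 = 660$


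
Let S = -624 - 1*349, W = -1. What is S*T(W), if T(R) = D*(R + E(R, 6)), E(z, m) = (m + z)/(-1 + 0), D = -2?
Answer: -11676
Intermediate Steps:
E(z, m) = -m - z (E(z, m) = (m + z)/(-1) = (m + z)*(-1) = -m - z)
T(R) = 12 (T(R) = -2*(R + (-1*6 - R)) = -2*(R + (-6 - R)) = -2*(-6) = 12)
S = -973 (S = -624 - 349 = -973)
S*T(W) = -973*12 = -11676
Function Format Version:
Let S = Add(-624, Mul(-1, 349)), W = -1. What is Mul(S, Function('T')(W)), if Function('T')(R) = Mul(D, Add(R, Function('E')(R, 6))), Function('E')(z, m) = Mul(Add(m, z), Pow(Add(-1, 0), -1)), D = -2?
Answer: -11676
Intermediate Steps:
Function('E')(z, m) = Add(Mul(-1, m), Mul(-1, z)) (Function('E')(z, m) = Mul(Add(m, z), Pow(-1, -1)) = Mul(Add(m, z), -1) = Add(Mul(-1, m), Mul(-1, z)))
Function('T')(R) = 12 (Function('T')(R) = Mul(-2, Add(R, Add(Mul(-1, 6), Mul(-1, R)))) = Mul(-2, Add(R, Add(-6, Mul(-1, R)))) = Mul(-2, -6) = 12)
S = -973 (S = Add(-624, -349) = -973)
Mul(S, Function('T')(W)) = Mul(-973, 12) = -11676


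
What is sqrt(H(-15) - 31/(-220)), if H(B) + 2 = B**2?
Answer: sqrt(2700005)/110 ≈ 14.938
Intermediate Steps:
H(B) = -2 + B**2
sqrt(H(-15) - 31/(-220)) = sqrt((-2 + (-15)**2) - 31/(-220)) = sqrt((-2 + 225) - 31*(-1/220)) = sqrt(223 + 31/220) = sqrt(49091/220) = sqrt(2700005)/110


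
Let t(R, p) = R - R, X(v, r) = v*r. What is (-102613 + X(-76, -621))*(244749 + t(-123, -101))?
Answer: -13563255333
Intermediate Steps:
X(v, r) = r*v
t(R, p) = 0
(-102613 + X(-76, -621))*(244749 + t(-123, -101)) = (-102613 - 621*(-76))*(244749 + 0) = (-102613 + 47196)*244749 = -55417*244749 = -13563255333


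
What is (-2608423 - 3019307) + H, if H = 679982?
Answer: -4947748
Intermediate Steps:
(-2608423 - 3019307) + H = (-2608423 - 3019307) + 679982 = -5627730 + 679982 = -4947748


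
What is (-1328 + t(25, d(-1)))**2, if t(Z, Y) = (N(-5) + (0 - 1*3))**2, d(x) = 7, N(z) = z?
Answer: 1597696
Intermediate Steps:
t(Z, Y) = 64 (t(Z, Y) = (-5 + (0 - 1*3))**2 = (-5 + (0 - 3))**2 = (-5 - 3)**2 = (-8)**2 = 64)
(-1328 + t(25, d(-1)))**2 = (-1328 + 64)**2 = (-1264)**2 = 1597696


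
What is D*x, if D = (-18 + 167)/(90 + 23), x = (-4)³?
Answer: -9536/113 ≈ -84.389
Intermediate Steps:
x = -64
D = 149/113 ≈ 1.3186
D*x = (149/113)*(-64) = -9536/113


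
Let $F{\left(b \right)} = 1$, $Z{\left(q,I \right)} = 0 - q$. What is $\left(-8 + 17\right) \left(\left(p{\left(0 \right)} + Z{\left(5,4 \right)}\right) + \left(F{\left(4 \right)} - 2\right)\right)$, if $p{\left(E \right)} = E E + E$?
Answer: $-54$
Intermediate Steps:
$p{\left(E \right)} = E + E^{2}$ ($p{\left(E \right)} = E^{2} + E = E + E^{2}$)
$Z{\left(q,I \right)} = - q$
$\left(-8 + 17\right) \left(\left(p{\left(0 \right)} + Z{\left(5,4 \right)}\right) + \left(F{\left(4 \right)} - 2\right)\right) = \left(-8 + 17\right) \left(\left(0 \left(1 + 0\right) - 5\right) + \left(1 - 2\right)\right) = 9 \left(\left(0 \cdot 1 - 5\right) + \left(1 - 2\right)\right) = 9 \left(\left(0 - 5\right) - 1\right) = 9 \left(-5 - 1\right) = 9 \left(-6\right) = -54$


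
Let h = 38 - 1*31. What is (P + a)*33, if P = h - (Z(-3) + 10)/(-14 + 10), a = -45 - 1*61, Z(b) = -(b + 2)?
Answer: -12705/4 ≈ -3176.3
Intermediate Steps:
Z(b) = -2 - b (Z(b) = -(2 + b) = -2 - b)
a = -106 (a = -45 - 61 = -106)
h = 7 (h = 38 - 31 = 7)
P = 39/4 (P = 7 - ((-2 - 1*(-3)) + 10)/(-14 + 10) = 7 - ((-2 + 3) + 10)/(-4) = 7 - (1 + 10)*(-1)/4 = 7 - 11*(-1)/4 = 7 - 1*(-11/4) = 7 + 11/4 = 39/4 ≈ 9.7500)
(P + a)*33 = (39/4 - 106)*33 = -385/4*33 = -12705/4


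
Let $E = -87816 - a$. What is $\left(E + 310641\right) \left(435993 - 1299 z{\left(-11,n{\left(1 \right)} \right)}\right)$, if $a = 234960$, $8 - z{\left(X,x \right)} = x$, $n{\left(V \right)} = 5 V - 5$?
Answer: $-5164668135$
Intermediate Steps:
$n{\left(V \right)} = -5 + 5 V$
$z{\left(X,x \right)} = 8 - x$
$E = -322776$ ($E = -87816 - 234960 = -322776$)
$\left(E + 310641\right) \left(435993 - 1299 z{\left(-11,n{\left(1 \right)} \right)}\right) = \left(-322776 + 310641\right) \left(435993 - 1299 \left(8 - \left(-5 + 5 \cdot 1\right)\right)\right) = - 12135 \left(435993 - 1299 \left(8 - \left(-5 + 5\right)\right)\right) = - 12135 \left(435993 - 1299 \left(8 - 0\right)\right) = - 12135 \left(435993 - 1299 \left(8 + 0\right)\right) = - 12135 \left(435993 - 10392\right) = \left(-12135\right) 425601 = -5164668135$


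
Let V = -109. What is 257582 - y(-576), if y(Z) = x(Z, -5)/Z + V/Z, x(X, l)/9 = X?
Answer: 148361939/576 ≈ 2.5757e+5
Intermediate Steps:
x(X, l) = 9*X
y(Z) = 9 - 109/Z (y(Z) = (9*Z)/Z - 109/Z = 9 - 109/Z)
257582 - y(-576) = 257582 - (9 - 109/(-576)) = 257582 - (9 - 109*(-1/576)) = 257582 - (9 + 109/576) = 257582 - 1*5293/576 = 257582 - 5293/576 = 148361939/576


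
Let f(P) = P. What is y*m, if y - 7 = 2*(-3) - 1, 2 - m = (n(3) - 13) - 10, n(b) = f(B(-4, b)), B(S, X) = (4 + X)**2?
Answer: 0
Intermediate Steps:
n(b) = (4 + b)**2
m = -24 (m = 2 - (((4 + 3)**2 - 13) - 10) = 2 - ((7**2 - 13) - 10) = 2 - ((49 - 13) - 10) = 2 - (36 - 10) = 2 - 1*26 = 2 - 26 = -24)
y = 0 (y = 7 + (2*(-3) - 1) = 7 + (-6 - 1) = 7 - 7 = 0)
y*m = 0*(-24) = 0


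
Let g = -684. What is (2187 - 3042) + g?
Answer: -1539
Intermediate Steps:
(2187 - 3042) + g = (2187 - 3042) - 684 = -855 - 684 = -1539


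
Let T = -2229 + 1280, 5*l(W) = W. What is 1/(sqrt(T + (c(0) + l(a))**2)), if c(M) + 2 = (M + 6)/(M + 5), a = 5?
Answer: -5*I*sqrt(659)/3954 ≈ -0.032462*I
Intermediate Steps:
c(M) = -2 + (6 + M)/(5 + M) (c(M) = -2 + (M + 6)/(M + 5) = -2 + (6 + M)/(5 + M))
l(W) = W/5
T = -949
1/(sqrt(T + (c(0) + l(a))**2)) = 1/(sqrt(-949 + ((-4 - 1*0)/(5 + 0) + (1/5)*5)**2)) = 1/(sqrt(-949 + ((-4 + 0)/5 + 1)**2)) = 1/(sqrt(-949 + ((1/5)*(-4) + 1)**2)) = 1/(sqrt(-949 + (-4/5 + 1)**2)) = 1/(sqrt(-949 + (1/5)**2)) = 1/(sqrt(-949 + 1/25)) = 1/(sqrt(-23724/25)) = 1/(6*I*sqrt(659)/5) = -5*I*sqrt(659)/3954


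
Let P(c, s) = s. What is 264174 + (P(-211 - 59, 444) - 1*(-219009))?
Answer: 483627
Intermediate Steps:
264174 + (P(-211 - 59, 444) - 1*(-219009)) = 264174 + (444 - 1*(-219009)) = 264174 + (444 + 219009) = 264174 + 219453 = 483627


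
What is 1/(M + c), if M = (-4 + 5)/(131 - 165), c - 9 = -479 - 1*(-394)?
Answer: -34/2585 ≈ -0.013153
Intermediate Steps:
c = -76 (c = 9 + (-479 - 1*(-394)) = 9 + (-479 + 394) = 9 - 85 = -76)
M = -1/34 (M = 1/(-34) = -1/34*1 = -1/34 ≈ -0.029412)
1/(M + c) = 1/(-1/34 - 76) = 1/(-2585/34) = -34/2585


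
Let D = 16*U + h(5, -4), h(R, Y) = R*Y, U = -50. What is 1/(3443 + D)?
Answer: 1/2623 ≈ 0.00038124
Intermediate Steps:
D = -820 (D = 16*(-50) + 5*(-4) = -800 - 20 = -820)
1/(3443 + D) = 1/(3443 - 820) = 1/2623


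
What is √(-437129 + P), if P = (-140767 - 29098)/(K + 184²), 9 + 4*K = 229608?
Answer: I*√58244098670678821/365023 ≈ 661.16*I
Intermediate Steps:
K = 229599/4 (K = -9/4 + (¼)*229608 = -9/4 + 57402 = 229599/4 ≈ 57400.)
P = -679460/365023 (P = (-140767 - 29098)/(229599/4 + 184²) = -169865/(229599/4 + 33856) = -169865/365023/4 = -169865*4/365023 = -679460/365023 ≈ -1.8614)
√(-437129 + P) = √(-437129 - 679460/365023) = √(-159562818427/365023) = I*√58244098670678821/365023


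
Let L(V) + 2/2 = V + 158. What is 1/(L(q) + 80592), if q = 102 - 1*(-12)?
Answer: 1/80863 ≈ 1.2367e-5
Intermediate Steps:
q = 114 (q = 102 + 12 = 114)
L(V) = 157 + V (L(V) = -1 + (V + 158) = -1 + (158 + V) = 157 + V)
1/(L(q) + 80592) = 1/((157 + 114) + 80592) = 1/(271 + 80592) = 1/80863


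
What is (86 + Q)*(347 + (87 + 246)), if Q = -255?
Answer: -114920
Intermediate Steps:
(86 + Q)*(347 + (87 + 246)) = (86 - 255)*(347 + (87 + 246)) = -169*(347 + 333) = -169*680 = -114920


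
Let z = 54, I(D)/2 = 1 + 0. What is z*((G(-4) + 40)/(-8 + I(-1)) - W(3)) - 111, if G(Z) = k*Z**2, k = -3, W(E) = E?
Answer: -201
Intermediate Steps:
G(Z) = -3*Z**2
I(D) = 2 (I(D) = 2*(1 + 0) = 2*1 = 2)
z*((G(-4) + 40)/(-8 + I(-1)) - W(3)) - 111 = 54*((-3*(-4)**2 + 40)/(-8 + 2) - 1*3) - 111 = 54*((-3*16 + 40)/(-6) - 3) - 111 = 54*((-48 + 40)*(-1/6) - 3) - 111 = 54*(-8*(-1/6) - 3) - 111 = 54*(4/3 - 3) - 111 = 54*(-5/3) - 111 = -90 - 111 = -201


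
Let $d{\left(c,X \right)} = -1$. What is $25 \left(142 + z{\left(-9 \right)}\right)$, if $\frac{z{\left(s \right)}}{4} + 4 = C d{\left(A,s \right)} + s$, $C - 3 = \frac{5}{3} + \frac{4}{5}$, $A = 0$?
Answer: $\frac{5110}{3} \approx 1703.3$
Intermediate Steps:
$C = \frac{82}{15}$ ($C = 3 + \left(\frac{5}{3} + \frac{4}{5}\right) = 3 + \frac{37}{15} = \frac{82}{15} \approx 5.4667$)
$z{\left(s \right)} = - \frac{568}{15} + 4 s$ ($z{\left(s \right)} = -16 + 4 \left(\frac{82}{15} \left(-1\right) + s\right) = -16 + 4 \left(- \frac{82}{15} + s\right) = -16 + \left(- \frac{328}{15} + 4 s\right) = - \frac{568}{15} + 4 s$)
$25 \left(142 + z{\left(-9 \right)}\right) = 25 \left(142 + \left(- \frac{568}{15} + 4 \left(-9\right)\right)\right) = 25 \left(142 - \frac{1108}{15}\right) = 25 \cdot \frac{1022}{15} = \frac{5110}{3}$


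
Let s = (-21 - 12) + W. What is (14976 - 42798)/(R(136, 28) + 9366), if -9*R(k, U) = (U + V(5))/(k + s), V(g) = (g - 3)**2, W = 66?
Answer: -21158631/7122827 ≈ -2.9705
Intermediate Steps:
V(g) = (-3 + g)**2
s = 33 (s = (-21 - 12) + 66 = -33 + 66 = 33)
R(k, U) = -(4 + U)/(9*(33 + k)) (R(k, U) = -(U + (-3 + 5)**2)/(9*(k + 33)) = -(U + 2**2)/(9*(33 + k)) = -(U + 4)/(9*(33 + k)) = -(4 + U)/(9*(33 + k)))
(14976 - 42798)/(R(136, 28) + 9366) = (14976 - 42798)/((-4 - 1*28)/(9*(33 + 136)) + 9366) = -27822/((1/9)*(-4 - 28)/169 + 9366) = -27822/((1/9)*(1/169)*(-32) + 9366) = -27822/(-32/1521 + 9366) = -27822/14245654/1521 = -27822*1521/14245654 = -21158631/7122827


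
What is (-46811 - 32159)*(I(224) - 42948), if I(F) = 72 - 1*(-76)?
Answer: 3379916000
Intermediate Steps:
I(F) = 148 (I(F) = 72 + 76 = 148)
(-46811 - 32159)*(I(224) - 42948) = (-46811 - 32159)*(148 - 42948) = -78970*(-42800) = 3379916000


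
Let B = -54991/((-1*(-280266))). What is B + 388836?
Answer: 108977455385/280266 ≈ 3.8884e+5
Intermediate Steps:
B = -54991/280266 ≈ -0.19621
B + 388836 = -54991/280266 + 388836 = 108977455385/280266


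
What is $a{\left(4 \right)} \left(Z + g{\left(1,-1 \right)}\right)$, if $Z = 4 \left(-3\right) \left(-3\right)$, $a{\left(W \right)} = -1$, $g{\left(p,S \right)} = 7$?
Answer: $-43$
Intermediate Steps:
$Z = 36$ ($Z = \left(-12\right) \left(-3\right) = 36$)
$a{\left(4 \right)} \left(Z + g{\left(1,-1 \right)}\right) = - (36 + 7) = \left(-1\right) 43 = -43$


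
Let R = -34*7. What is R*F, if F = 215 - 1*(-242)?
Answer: -108766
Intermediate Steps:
F = 457 (F = 215 + 242 = 457)
R = -238
R*F = -238*457 = -108766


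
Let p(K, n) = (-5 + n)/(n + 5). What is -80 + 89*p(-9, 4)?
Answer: -809/9 ≈ -89.889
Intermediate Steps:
p(K, n) = (-5 + n)/(5 + n)
-80 + 89*p(-9, 4) = -80 + 89*((-5 + 4)/(5 + 4)) = -80 + 89*(-1/9) = -80 + 89*((⅑)*(-1)) = -80 + 89*(-⅑) = -80 - 89/9 = -809/9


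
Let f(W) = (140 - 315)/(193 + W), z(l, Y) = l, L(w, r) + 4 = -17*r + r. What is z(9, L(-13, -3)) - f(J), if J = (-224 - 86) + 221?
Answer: 1111/104 ≈ 10.683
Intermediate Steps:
L(w, r) = -4 - 16*r (L(w, r) = -4 + (-17*r + r) = -4 - 16*r)
J = -89 (J = -310 + 221 = -89)
f(W) = -175/(193 + W)
z(9, L(-13, -3)) - f(J) = 9 - (-175)/(193 - 89) = 9 - (-175)/104 = 9 - 1*(-175/104) = 9 + 175/104 = 1111/104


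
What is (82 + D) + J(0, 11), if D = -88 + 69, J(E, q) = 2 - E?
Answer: 65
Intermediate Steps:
D = -19
(82 + D) + J(0, 11) = (82 - 19) + (2 - 1*0) = 63 + (2 + 0) = 63 + 2 = 65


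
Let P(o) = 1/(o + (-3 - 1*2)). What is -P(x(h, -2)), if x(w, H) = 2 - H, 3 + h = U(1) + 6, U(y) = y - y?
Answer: 1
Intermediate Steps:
U(y) = 0
h = 3 (h = -3 + (0 + 6) = -3 + 6 = 3)
P(o) = 1/(-5 + o) (P(o) = 1/(o + (-3 - 2)) = 1/(o - 5) = 1/(-5 + o))
-P(x(h, -2)) = -1/(-5 + (2 - 1*(-2))) = -1/(-5 + (2 + 2)) = -1/(-5 + 4) = -1/(-1) = -1*(-1) = 1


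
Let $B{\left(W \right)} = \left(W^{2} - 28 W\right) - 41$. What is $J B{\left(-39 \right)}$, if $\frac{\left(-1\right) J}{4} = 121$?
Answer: $-1244848$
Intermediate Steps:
$J = -484$ ($J = \left(-4\right) 121 = -484$)
$B{\left(W \right)} = -41 + W^{2} - 28 W$
$J B{\left(-39 \right)} = - 484 \left(-41 + \left(-39\right)^{2} - -1092\right) = - 484 \left(-41 + 1521 + 1092\right) = \left(-484\right) 2572 = -1244848$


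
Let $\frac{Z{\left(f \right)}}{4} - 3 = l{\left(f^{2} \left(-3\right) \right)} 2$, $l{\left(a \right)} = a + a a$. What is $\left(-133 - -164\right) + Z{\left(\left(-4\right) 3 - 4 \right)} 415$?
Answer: $1955670931$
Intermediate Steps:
$l{\left(a \right)} = a + a^{2}$
$Z{\left(f \right)} = 12 - 24 f^{2} \left(1 - 3 f^{2}\right)$ ($Z{\left(f \right)} = 12 + 4 f^{2} \left(-3\right) \left(1 + f^{2} \left(-3\right)\right) 2 = 12 + 4 - 3 f^{2} \left(1 - 3 f^{2}\right) 2 = 12 + 4 \left(- 6 f^{2} \left(1 - 3 f^{2}\right)\right) = 12 - 24 f^{2} \left(1 - 3 f^{2}\right)$)
$\left(-133 - -164\right) + Z{\left(\left(-4\right) 3 - 4 \right)} 415 = \left(-133 - -164\right) + \left(12 - 24 \left(\left(-4\right) 3 - 4\right)^{2} + 72 \left(\left(-4\right) 3 - 4\right)^{4}\right) 415 = \left(-133 + 164\right) + \left(12 - 24 \left(-12 - 4\right)^{2} + 72 \left(-12 - 4\right)^{4}\right) 415 = 31 + \left(12 - 24 \left(-16\right)^{2} + 72 \left(-16\right)^{4}\right) 415 = 31 + \left(12 - 6144 + 72 \cdot 65536\right) 415 = 31 + \left(12 - 6144 + 4718592\right) 415 = 31 + 4712460 \cdot 415 = 31 + 1955670900 = 1955670931$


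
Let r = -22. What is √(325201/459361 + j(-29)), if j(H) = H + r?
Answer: I*√10612254287810/459361 ≈ 7.0917*I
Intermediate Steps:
j(H) = -22 + H (j(H) = H - 22 = -22 + H)
√(325201/459361 + j(-29)) = √(325201/459361 + (-22 - 29)) = √(325201*(1/459361) - 51) = √(325201/459361 - 51) = √(-23102210/459361) = I*√10612254287810/459361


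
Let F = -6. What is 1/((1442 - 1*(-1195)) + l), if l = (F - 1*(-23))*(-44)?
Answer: 1/1889 ≈ 0.00052938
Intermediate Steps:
l = -748 (l = (-6 - 1*(-23))*(-44) = (-6 + 23)*(-44) = 17*(-44) = -748)
1/((1442 - 1*(-1195)) + l) = 1/((1442 - 1*(-1195)) - 748) = 1/((1442 + 1195) - 748) = 1/(2637 - 748) = 1/1889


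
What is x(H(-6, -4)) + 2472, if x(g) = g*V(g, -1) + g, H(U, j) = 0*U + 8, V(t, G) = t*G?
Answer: 2416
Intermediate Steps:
V(t, G) = G*t
H(U, j) = 8 (H(U, j) = 0 + 8 = 8)
x(g) = g - g**2 (x(g) = g*(-g) + g = -g**2 + g = g - g**2)
x(H(-6, -4)) + 2472 = 8*(1 - 1*8) + 2472 = 8*(1 - 8) + 2472 = 8*(-7) + 2472 = -56 + 2472 = 2416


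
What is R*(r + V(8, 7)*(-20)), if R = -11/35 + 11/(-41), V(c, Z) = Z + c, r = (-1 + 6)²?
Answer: 45980/287 ≈ 160.21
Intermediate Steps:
r = 25 (r = 5² = 25)
R = -836/1435 (R = -11*1/35 + 11*(-1/41) = -11/35 - 11/41 = -836/1435 ≈ -0.58258)
R*(r + V(8, 7)*(-20)) = -836*(25 + (7 + 8)*(-20))/1435 = -836*(25 + 15*(-20))/1435 = -836*(25 - 300)/1435 = -836/1435*(-275) = 45980/287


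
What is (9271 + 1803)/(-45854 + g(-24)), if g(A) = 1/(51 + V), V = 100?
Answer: -1672174/6923953 ≈ -0.24151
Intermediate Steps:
g(A) = 1/151 (g(A) = 1/(51 + 100) = 1/151)
(9271 + 1803)/(-45854 + g(-24)) = (9271 + 1803)/(-45854 + 1/151) = 11074/(-6923953/151) = 11074*(-151/6923953) = -1672174/6923953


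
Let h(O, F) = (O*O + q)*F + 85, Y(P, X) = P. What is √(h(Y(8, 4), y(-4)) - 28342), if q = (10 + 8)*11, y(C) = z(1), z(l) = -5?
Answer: I*√29567 ≈ 171.95*I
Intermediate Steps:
y(C) = -5
q = 198 (q = 18*11 = 198)
h(O, F) = 85 + F*(198 + O²) (h(O, F) = (O*O + 198)*F + 85 = (O² + 198)*F + 85 = (198 + O²)*F + 85 = F*(198 + O²) + 85 = 85 + F*(198 + O²))
√(h(Y(8, 4), y(-4)) - 28342) = √((85 + 198*(-5) - 5*8²) - 28342) = √((85 - 990 - 5*64) - 28342) = √((85 - 990 - 320) - 28342) = √(-1225 - 28342) = √(-29567) = I*√29567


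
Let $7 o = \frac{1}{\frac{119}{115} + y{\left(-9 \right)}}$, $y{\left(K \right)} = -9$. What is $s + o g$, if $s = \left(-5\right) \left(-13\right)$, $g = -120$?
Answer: $\frac{107645}{1603} \approx 67.152$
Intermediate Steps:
$s = 65$
$o = - \frac{115}{6412}$ ($o = \frac{1}{7 \left(\frac{119}{115} - 9\right)} = \frac{1}{7 \left(- \frac{916}{115}\right)} = \frac{1}{7} \left(- \frac{115}{916}\right) = - \frac{115}{6412} \approx -0.017935$)
$s + o g = 65 - - \frac{3450}{1603} = 65 + \frac{3450}{1603} = \frac{107645}{1603}$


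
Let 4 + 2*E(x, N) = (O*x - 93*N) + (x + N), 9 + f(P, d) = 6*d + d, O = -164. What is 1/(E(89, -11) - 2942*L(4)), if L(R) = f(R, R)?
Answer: -2/125295 ≈ -1.5962e-5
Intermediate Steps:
f(P, d) = -9 + 7*d (f(P, d) = -9 + (6*d + d) = -9 + 7*d)
L(R) = -9 + 7*R
E(x, N) = -2 - 46*N - 163*x/2 (E(x, N) = -2 + ((-164*x - 93*N) + (x + N))/2 = -2 + ((-164*x - 93*N) + (N + x))/2 = -2 + (-163*x - 92*N)/2 = -2 + (-46*N - 163*x/2) = -2 - 46*N - 163*x/2)
1/(E(89, -11) - 2942*L(4)) = 1/((-2 - 46*(-11) - 163/2*89) - 2942*(-9 + 7*4)) = 1/((-2 + 506 - 14507/2) - 2942*(-9 + 28)) = 1/(-13499/2 - 2942*19) = 1/(-13499/2 - 55898) = 1/(-125295/2) = -2/125295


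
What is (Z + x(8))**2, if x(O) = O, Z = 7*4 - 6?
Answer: 900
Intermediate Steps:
Z = 22 (Z = 28 - 6 = 22)
(Z + x(8))**2 = (22 + 8)**2 = 30**2 = 900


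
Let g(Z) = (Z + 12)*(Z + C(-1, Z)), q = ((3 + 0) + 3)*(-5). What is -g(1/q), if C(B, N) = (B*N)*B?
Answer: 359/450 ≈ 0.79778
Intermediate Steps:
C(B, N) = N*B**2
q = -30 (q = (3 + 3)*(-5) = 6*(-5) = -30)
g(Z) = 2*Z*(12 + Z) (g(Z) = (Z + 12)*(Z + Z*(-1)**2) = (12 + Z)*(Z + Z*1) = (12 + Z)*(Z + Z) = (12 + Z)*(2*Z) = 2*Z*(12 + Z))
-g(1/q) = -2*(12 + 1/(-30))/(-30) = -2*(-1)*(12 - 1/30)/30 = -2*(-1)*359/(30*30) = -1*(-359/450) = 359/450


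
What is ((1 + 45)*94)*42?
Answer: 181608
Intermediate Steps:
((1 + 45)*94)*42 = (46*94)*42 = 4324*42 = 181608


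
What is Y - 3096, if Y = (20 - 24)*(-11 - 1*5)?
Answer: -3032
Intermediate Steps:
Y = 64 (Y = -4*(-11 - 5) = -4*(-16) = 64)
Y - 3096 = 64 - 3096 = -3032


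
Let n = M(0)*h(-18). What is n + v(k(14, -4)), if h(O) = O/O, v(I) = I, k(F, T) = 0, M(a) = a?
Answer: 0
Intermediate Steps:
h(O) = 1
n = 0 (n = 0*1 = 0)
n + v(k(14, -4)) = 0 + 0 = 0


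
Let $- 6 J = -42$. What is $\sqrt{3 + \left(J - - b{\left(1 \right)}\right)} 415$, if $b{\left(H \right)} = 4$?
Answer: $415 \sqrt{14} \approx 1552.8$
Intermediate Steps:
$J = 7$ ($J = \left(- \frac{1}{6}\right) \left(-42\right) = 7$)
$\sqrt{3 + \left(J - - b{\left(1 \right)}\right)} 415 = \sqrt{3 + \left(7 - \left(-1\right) 4\right)} 415 = \sqrt{3 + \left(7 - -4\right)} 415 = \sqrt{3 + \left(7 + 4\right)} 415 = \sqrt{3 + 11} \cdot 415 = \sqrt{14} \cdot 415 = 415 \sqrt{14}$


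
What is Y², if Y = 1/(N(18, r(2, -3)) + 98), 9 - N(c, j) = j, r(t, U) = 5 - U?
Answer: 1/9801 ≈ 0.00010203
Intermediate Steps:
N(c, j) = 9 - j
Y = 1/99 (Y = 1/((9 - (5 - 1*(-3))) + 98) = 1/((9 - (5 + 3)) + 98) = 1/((9 - 1*8) + 98) = 1/((9 - 8) + 98) = 1/(1 + 98) = 1/99 ≈ 0.010101)
Y² = (1/99)² = 1/9801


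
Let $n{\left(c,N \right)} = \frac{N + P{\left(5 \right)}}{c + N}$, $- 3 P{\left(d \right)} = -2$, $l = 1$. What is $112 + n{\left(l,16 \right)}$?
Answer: $\frac{5762}{51} \approx 112.98$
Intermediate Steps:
$P{\left(d \right)} = \frac{2}{3}$ ($P{\left(d \right)} = \left(- \frac{1}{3}\right) \left(-2\right) = \frac{2}{3}$)
$n{\left(c,N \right)} = \frac{\frac{2}{3} + N}{N + c}$ ($n{\left(c,N \right)} = \frac{N + \frac{2}{3}}{c + N} = \frac{\frac{2}{3} + N}{N + c}$)
$112 + n{\left(l,16 \right)} = 112 + \frac{\frac{2}{3} + 16}{16 + 1} = 112 + \frac{1}{17} \cdot \frac{50}{3} = 112 + \frac{50}{51} = \frac{5762}{51}$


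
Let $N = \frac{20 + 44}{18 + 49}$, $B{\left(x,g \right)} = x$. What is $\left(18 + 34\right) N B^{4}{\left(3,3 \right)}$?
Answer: $\frac{269568}{67} \approx 4023.4$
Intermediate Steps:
$N = \frac{64}{67} \approx 0.95522$
$\left(18 + 34\right) N B^{4}{\left(3,3 \right)} = \left(18 + 34\right) \frac{64}{67} \cdot 3^{4} = 52 \cdot \frac{64}{67} \cdot 81 = \frac{3328}{67} \cdot 81 = \frac{269568}{67}$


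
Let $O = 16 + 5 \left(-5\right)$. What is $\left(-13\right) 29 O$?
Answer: $3393$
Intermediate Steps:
$O = -9$ ($O = 16 - 25 = -9$)
$\left(-13\right) 29 O = \left(-13\right) 29 \left(-9\right) = \left(-377\right) \left(-9\right) = 3393$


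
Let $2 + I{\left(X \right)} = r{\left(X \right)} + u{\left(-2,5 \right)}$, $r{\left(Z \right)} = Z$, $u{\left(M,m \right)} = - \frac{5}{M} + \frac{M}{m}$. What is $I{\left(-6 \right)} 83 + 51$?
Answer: $- \frac{4387}{10} \approx -438.7$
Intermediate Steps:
$I{\left(X \right)} = \frac{1}{10} + X$ ($I{\left(X \right)} = -2 + \left(X - \left(- \frac{5}{2} + \frac{2}{5}\right)\right) = -2 + \left(X - - \frac{21}{10}\right) = -2 + \left(X + \left(\frac{5}{2} - \frac{2}{5}\right)\right) = -2 + \left(X + \frac{21}{10}\right) = -2 + \left(\frac{21}{10} + X\right) = \frac{1}{10} + X$)
$I{\left(-6 \right)} 83 + 51 = \left(\frac{1}{10} - 6\right) 83 + 51 = \left(- \frac{59}{10}\right) 83 + 51 = - \frac{4897}{10} + 51 = - \frac{4387}{10}$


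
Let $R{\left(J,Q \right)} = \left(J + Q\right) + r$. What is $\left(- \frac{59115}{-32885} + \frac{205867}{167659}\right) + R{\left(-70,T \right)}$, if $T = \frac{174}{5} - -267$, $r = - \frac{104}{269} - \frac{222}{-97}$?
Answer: $\frac{34056307401597131}{143862873947995} \approx 236.73$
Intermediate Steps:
$r = \frac{49630}{26093}$ ($r = \left(-104\right) \frac{1}{269} - - \frac{222}{97} = - \frac{104}{269} + \frac{222}{97} = \frac{49630}{26093} \approx 1.902$)
$T = \frac{1509}{5}$ ($T = 174 \cdot \frac{1}{5} + 267 = \frac{174}{5} + 267 = \frac{1509}{5} \approx 301.8$)
$R{\left(J,Q \right)} = \frac{49630}{26093} + J + Q$ ($R{\left(J,Q \right)} = \left(J + Q\right) + \frac{49630}{26093} = \frac{49630}{26093} + J + Q$)
$\left(- \frac{59115}{-32885} + \frac{205867}{167659}\right) + R{\left(-70,T \right)} = \left(- \frac{59115}{-32885} + \frac{205867}{167659}\right) + \left(\frac{49630}{26093} - 70 + \frac{1509}{5}\right) = \left(\left(-59115\right) \left(- \frac{1}{32885}\right) + 205867 \cdot \frac{1}{167659}\right) + \frac{30489937}{130465} = \left(\frac{11823}{6577} + \frac{205867}{167659}\right) + \frac{30489937}{130465} = \frac{3336219616}{1102693243} + \frac{30489937}{130465} = \frac{34056307401597131}{143862873947995}$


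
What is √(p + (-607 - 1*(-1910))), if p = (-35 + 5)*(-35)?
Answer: √2353 ≈ 48.508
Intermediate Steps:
p = 1050 (p = -30*(-35) = 1050)
√(p + (-607 - 1*(-1910))) = √(1050 + (-607 - 1*(-1910))) = √(1050 + (-607 + 1910)) = √(1050 + 1303) = √2353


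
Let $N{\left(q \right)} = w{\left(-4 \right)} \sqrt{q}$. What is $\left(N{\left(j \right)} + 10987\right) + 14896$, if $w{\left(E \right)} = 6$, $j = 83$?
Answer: $25883 + 6 \sqrt{83} \approx 25938.0$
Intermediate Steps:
$N{\left(q \right)} = 6 \sqrt{q}$
$\left(N{\left(j \right)} + 10987\right) + 14896 = \left(6 \sqrt{83} + 10987\right) + 14896 = \left(10987 + 6 \sqrt{83}\right) + 14896 = 25883 + 6 \sqrt{83}$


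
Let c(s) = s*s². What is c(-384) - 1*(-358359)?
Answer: -56264745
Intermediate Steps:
c(s) = s³
c(-384) - 1*(-358359) = (-384)³ - 1*(-358359) = -56623104 + 358359 = -56264745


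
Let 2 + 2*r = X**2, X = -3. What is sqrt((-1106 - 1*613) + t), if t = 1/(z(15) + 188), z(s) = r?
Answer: 5*I*sqrt(10086305)/383 ≈ 41.461*I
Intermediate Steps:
r = 7/2 (r = -1 + (1/2)*(-3)**2 = -1 + (1/2)*9 = -1 + 9/2 = 7/2 ≈ 3.5000)
z(s) = 7/2
t = 2/383 (t = 1/(7/2 + 188) = 1/(383/2) = 2/383 ≈ 0.0052219)
sqrt((-1106 - 1*613) + t) = sqrt((-1106 - 1*613) + 2/383) = sqrt((-1106 - 613) + 2/383) = sqrt(-1719 + 2/383) = sqrt(-658375/383) = 5*I*sqrt(10086305)/383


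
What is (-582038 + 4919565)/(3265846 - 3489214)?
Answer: -4337527/223368 ≈ -19.419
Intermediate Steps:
(-582038 + 4919565)/(3265846 - 3489214) = 4337527/(-223368) = 4337527*(-1/223368) = -4337527/223368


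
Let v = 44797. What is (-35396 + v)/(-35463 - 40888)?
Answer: -9401/76351 ≈ -0.12313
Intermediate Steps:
(-35396 + v)/(-35463 - 40888) = (-35396 + 44797)/(-35463 - 40888) = 9401/(-76351) = 9401*(-1/76351) = -9401/76351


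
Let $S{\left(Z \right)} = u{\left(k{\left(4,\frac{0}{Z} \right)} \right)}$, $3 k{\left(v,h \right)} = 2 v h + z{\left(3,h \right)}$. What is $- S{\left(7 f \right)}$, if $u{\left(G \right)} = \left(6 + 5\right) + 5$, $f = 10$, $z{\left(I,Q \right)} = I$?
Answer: $-16$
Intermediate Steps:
$k{\left(v,h \right)} = 1 + \frac{2 h v}{3}$ ($k{\left(v,h \right)} = \frac{2 v h + 3}{3} = \frac{2 h v + 3}{3} = \frac{3 + 2 h v}{3} = 1 + \frac{2 h v}{3}$)
$u{\left(G \right)} = 16$ ($u{\left(G \right)} = 11 + 5 = 16$)
$S{\left(Z \right)} = 16$
$- S{\left(7 f \right)} = \left(-1\right) 16 = -16$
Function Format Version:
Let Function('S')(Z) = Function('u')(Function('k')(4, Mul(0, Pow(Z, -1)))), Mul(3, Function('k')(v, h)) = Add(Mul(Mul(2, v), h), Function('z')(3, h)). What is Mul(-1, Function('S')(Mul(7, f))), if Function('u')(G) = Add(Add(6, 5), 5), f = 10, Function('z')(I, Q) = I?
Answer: -16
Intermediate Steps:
Function('k')(v, h) = Add(1, Mul(Rational(2, 3), h, v)) (Function('k')(v, h) = Mul(Rational(1, 3), Add(Mul(Mul(2, v), h), 3)) = Mul(Rational(1, 3), Add(Mul(2, h, v), 3)) = Mul(Rational(1, 3), Add(3, Mul(2, h, v))) = Add(1, Mul(Rational(2, 3), h, v)))
Function('u')(G) = 16 (Function('u')(G) = Add(11, 5) = 16)
Function('S')(Z) = 16
Mul(-1, Function('S')(Mul(7, f))) = Mul(-1, 16) = -16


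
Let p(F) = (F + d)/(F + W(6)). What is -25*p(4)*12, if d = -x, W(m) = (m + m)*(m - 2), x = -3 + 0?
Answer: -525/13 ≈ -40.385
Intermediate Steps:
x = -3
W(m) = 2*m*(-2 + m) (W(m) = (2*m)*(-2 + m) = 2*m*(-2 + m))
d = 3 (d = -1*(-3) = 3)
p(F) = (3 + F)/(48 + F) (p(F) = (F + 3)/(F + 2*6*(-2 + 6)) = (3 + F)/(F + 2*6*4) = (3 + F)/(F + 48) = (3 + F)/(48 + F))
-25*p(4)*12 = -25*(3 + 4)/(48 + 4)*12 = -25*7/52*12 = -175/52*12 = -525/13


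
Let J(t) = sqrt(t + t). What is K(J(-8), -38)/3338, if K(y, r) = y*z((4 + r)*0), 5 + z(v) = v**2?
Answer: -10*I/1669 ≈ -0.0059916*I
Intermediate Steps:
J(t) = sqrt(2)*sqrt(t) (J(t) = sqrt(2*t) = sqrt(2)*sqrt(t))
z(v) = -5 + v**2
K(y, r) = -5*y (K(y, r) = y*(-5 + ((4 + r)*0)**2) = y*(-5 + 0**2) = y*(-5 + 0) = y*(-5) = -5*y)
K(J(-8), -38)/3338 = -5*sqrt(2)*sqrt(-8)/3338 = -5*sqrt(2)*2*I*sqrt(2)*(1/3338) = -20*I*(1/3338) = -10*I/1669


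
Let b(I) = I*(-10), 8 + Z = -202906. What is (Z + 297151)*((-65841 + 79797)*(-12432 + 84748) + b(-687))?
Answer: 95108594808942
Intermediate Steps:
Z = -202914 (Z = -8 - 202906 = -202914)
b(I) = -10*I
(Z + 297151)*((-65841 + 79797)*(-12432 + 84748) + b(-687)) = (-202914 + 297151)*((-65841 + 79797)*(-12432 + 84748) - 10*(-687)) = 94237*(13956*72316 + 6870) = 94237*(1009242096 + 6870) = 94237*1009248966 = 95108594808942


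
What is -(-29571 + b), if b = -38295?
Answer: 67866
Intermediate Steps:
-(-29571 + b) = -(-29571 - 38295) = -1*(-67866) = 67866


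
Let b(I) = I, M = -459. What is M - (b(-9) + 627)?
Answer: -1077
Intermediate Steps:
M - (b(-9) + 627) = -459 - (-9 + 627) = -459 - 1*618 = -459 - 618 = -1077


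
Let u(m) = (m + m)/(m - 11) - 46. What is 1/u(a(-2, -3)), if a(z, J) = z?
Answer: -13/594 ≈ -0.021886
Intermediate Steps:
u(m) = -46 + 2*m/(-11 + m) (u(m) = (2*m)/(-11 + m) - 46 = 2*m/(-11 + m) - 46 = -46 + 2*m/(-11 + m))
1/u(a(-2, -3)) = 1/(22*(23 - 2*(-2))/(-11 - 2)) = 1/(22*(23 + 4)/(-13)) = 1/(22*(-1/13)*27) = 1/(-594/13) = -13/594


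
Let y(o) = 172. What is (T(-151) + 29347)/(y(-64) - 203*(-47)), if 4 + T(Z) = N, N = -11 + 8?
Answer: 29340/9713 ≈ 3.0207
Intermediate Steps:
N = -3
T(Z) = -7 (T(Z) = -4 - 3 = -7)
(T(-151) + 29347)/(y(-64) - 203*(-47)) = (-7 + 29347)/(172 - 203*(-47)) = 29340/(172 + 9541) = 29340/9713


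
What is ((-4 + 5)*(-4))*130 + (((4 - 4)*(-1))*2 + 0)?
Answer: -520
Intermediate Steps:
((-4 + 5)*(-4))*130 + (((4 - 4)*(-1))*2 + 0) = (1*(-4))*130 + ((0*(-1))*2 + 0) = -4*130 + (0*2 + 0) = -520 + (0 + 0) = -520 + 0 = -520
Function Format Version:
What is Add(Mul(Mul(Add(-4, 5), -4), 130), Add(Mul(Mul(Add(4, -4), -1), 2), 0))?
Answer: -520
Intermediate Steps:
Add(Mul(Mul(Add(-4, 5), -4), 130), Add(Mul(Mul(Add(4, -4), -1), 2), 0)) = Add(Mul(Mul(1, -4), 130), Add(Mul(Mul(0, -1), 2), 0)) = Add(Mul(-4, 130), Add(Mul(0, 2), 0)) = Add(-520, Add(0, 0)) = Add(-520, 0) = -520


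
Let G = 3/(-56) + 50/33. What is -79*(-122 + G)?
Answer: 17597645/1848 ≈ 9522.5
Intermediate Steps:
G = 2701/1848 (G = 3*(-1/56) + 50*(1/33) = -3/56 + 50/33 = 2701/1848 ≈ 1.4616)
-79*(-122 + G) = -79*(-122 + 2701/1848) = -79*(-222755/1848) = 17597645/1848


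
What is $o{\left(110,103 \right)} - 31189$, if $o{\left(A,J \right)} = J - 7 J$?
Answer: $-31807$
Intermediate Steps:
$o{\left(A,J \right)} = - 6 J$
$o{\left(110,103 \right)} - 31189 = \left(-6\right) 103 - 31189 = -618 - 31189 = -31807$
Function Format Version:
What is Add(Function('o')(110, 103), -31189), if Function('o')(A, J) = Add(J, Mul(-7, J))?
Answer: -31807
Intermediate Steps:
Function('o')(A, J) = Mul(-6, J)
Add(Function('o')(110, 103), -31189) = Add(Mul(-6, 103), -31189) = Add(-618, -31189) = -31807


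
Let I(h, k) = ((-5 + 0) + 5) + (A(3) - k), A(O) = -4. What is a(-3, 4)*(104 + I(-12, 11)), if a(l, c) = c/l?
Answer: -356/3 ≈ -118.67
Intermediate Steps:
I(h, k) = -4 - k (I(h, k) = ((-5 + 0) + 5) + (-4 - k) = (-5 + 5) + (-4 - k) = 0 + (-4 - k) = -4 - k)
a(-3, 4)*(104 + I(-12, 11)) = (4/(-3))*(104 + (-4 - 1*11)) = (4*(-1/3))*(104 + (-4 - 11)) = -4*(104 - 15)/3 = -4/3*89 = -356/3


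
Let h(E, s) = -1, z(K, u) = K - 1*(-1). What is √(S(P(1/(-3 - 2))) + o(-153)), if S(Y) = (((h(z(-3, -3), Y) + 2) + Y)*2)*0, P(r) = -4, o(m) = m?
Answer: 3*I*√17 ≈ 12.369*I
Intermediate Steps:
z(K, u) = 1 + K (z(K, u) = K + 1 = 1 + K)
S(Y) = 0 (S(Y) = (((-1 + 2) + Y)*2)*0 = ((1 + Y)*2)*0 = (2 + 2*Y)*0 = 0)
√(S(P(1/(-3 - 2))) + o(-153)) = √(0 - 153) = √(-153) = 3*I*√17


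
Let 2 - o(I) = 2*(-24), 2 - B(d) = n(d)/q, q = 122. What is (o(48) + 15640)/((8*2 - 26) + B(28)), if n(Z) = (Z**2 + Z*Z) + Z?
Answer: -478545/643 ≈ -744.24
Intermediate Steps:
n(Z) = Z + 2*Z**2 (n(Z) = (Z**2 + Z**2) + Z = 2*Z**2 + Z = Z + 2*Z**2)
B(d) = 2 - d*(1 + 2*d)/122
o(I) = 50 (o(I) = 2 - 2*(-24) = 2 - 1*(-48) = 2 + 48 = 50)
(o(48) + 15640)/((8*2 - 26) + B(28)) = (50 + 15640)/((8*2 - 26) + (2 - 1/122*28*(1 + 2*28))) = 15690/((16 - 26) + (2 - 1/122*28*(1 + 56))) = 15690/(-10 + (2 - 1/122*28*57)) = 15690/(-10 + (2 - 798/61)) = 15690/(-10 - 676/61) = 15690/(-1286/61) = 15690*(-61/1286) = -478545/643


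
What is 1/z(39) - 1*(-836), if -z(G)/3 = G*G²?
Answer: 148772051/177957 ≈ 836.00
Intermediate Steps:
z(G) = -3*G³ (z(G) = -3*G*G² = -3*G³)
1/z(39) - 1*(-836) = 1/(-3*39³) - 1*(-836) = 1/(-3*59319) + 836 = 1/(-177957) + 836 = -1/177957 + 836 = 148772051/177957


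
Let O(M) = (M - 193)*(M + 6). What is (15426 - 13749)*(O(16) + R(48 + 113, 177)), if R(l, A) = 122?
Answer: -6325644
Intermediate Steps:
O(M) = (-193 + M)*(6 + M)
(15426 - 13749)*(O(16) + R(48 + 113, 177)) = (15426 - 13749)*((-1158 + 16² - 187*16) + 122) = 1677*((-1158 + 256 - 2992) + 122) = 1677*(-3894 + 122) = 1677*(-3772) = -6325644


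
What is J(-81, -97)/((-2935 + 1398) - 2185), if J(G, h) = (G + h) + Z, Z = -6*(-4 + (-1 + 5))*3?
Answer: 89/1861 ≈ 0.047824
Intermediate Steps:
Z = 0 (Z = -6*(-4 + 4)*3 = -0*3 = -6*0 = 0)
J(G, h) = G + h (J(G, h) = (G + h) + 0 = G + h)
J(-81, -97)/((-2935 + 1398) - 2185) = (-81 - 97)/((-2935 + 1398) - 2185) = -178/(-1537 - 2185) = -178/(-3722) = -178*(-1/3722) = 89/1861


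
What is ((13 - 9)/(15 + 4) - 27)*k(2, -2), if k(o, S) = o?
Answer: -1018/19 ≈ -53.579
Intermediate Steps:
((13 - 9)/(15 + 4) - 27)*k(2, -2) = ((13 - 9)/(15 + 4) - 27)*2 = (4/19 - 27)*2 = -509/19*2 = -1018/19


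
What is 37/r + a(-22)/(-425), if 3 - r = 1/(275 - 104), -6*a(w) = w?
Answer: 8061293/652800 ≈ 12.349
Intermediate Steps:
a(w) = -w/6
r = 512/171 (r = 3 - 1/(275 - 104) = 3 - 1/171 = 512/171 ≈ 2.9942)
37/r + a(-22)/(-425) = 37/(512/171) - 1/6*(-22)/(-425) = 37*(171/512) + (11/3)*(-1/425) = 6327/512 - 11/1275 = 8061293/652800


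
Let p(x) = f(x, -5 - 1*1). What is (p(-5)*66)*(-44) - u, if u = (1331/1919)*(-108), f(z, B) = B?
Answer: 33580404/1919 ≈ 17499.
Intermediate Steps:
p(x) = -6 (p(x) = -5 - 1*1 = -5 - 1 = -6)
u = -143748/1919 (u = (1331*(1/1919))*(-108) = (1331/1919)*(-108) = -143748/1919 ≈ -74.908)
(p(-5)*66)*(-44) - u = -6*66*(-44) - 1*(-143748/1919) = -396*(-44) + 143748/1919 = 17424 + 143748/1919 = 33580404/1919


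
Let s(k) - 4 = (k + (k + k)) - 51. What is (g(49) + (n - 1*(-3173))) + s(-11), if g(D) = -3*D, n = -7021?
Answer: -4075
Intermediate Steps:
s(k) = -47 + 3*k (s(k) = 4 + ((k + (k + k)) - 51) = 4 + ((k + 2*k) - 51) = 4 + (3*k - 51) = 4 + (-51 + 3*k) = -47 + 3*k)
(g(49) + (n - 1*(-3173))) + s(-11) = (-3*49 + (-7021 - 1*(-3173))) + (-47 + 3*(-11)) = (-147 + (-7021 + 3173)) + (-47 - 33) = (-147 - 3848) - 80 = -3995 - 80 = -4075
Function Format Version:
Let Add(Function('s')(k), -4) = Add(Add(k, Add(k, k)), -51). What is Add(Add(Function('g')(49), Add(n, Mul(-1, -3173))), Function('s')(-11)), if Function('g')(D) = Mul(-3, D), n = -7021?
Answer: -4075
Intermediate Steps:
Function('s')(k) = Add(-47, Mul(3, k)) (Function('s')(k) = Add(4, Add(Add(k, Add(k, k)), -51)) = Add(4, Add(Add(k, Mul(2, k)), -51)) = Add(4, Add(Mul(3, k), -51)) = Add(4, Add(-51, Mul(3, k))) = Add(-47, Mul(3, k)))
Add(Add(Function('g')(49), Add(n, Mul(-1, -3173))), Function('s')(-11)) = Add(Add(Mul(-3, 49), Add(-7021, Mul(-1, -3173))), Add(-47, Mul(3, -11))) = Add(Add(-147, Add(-7021, 3173)), Add(-47, -33)) = Add(Add(-147, -3848), -80) = Add(-3995, -80) = -4075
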